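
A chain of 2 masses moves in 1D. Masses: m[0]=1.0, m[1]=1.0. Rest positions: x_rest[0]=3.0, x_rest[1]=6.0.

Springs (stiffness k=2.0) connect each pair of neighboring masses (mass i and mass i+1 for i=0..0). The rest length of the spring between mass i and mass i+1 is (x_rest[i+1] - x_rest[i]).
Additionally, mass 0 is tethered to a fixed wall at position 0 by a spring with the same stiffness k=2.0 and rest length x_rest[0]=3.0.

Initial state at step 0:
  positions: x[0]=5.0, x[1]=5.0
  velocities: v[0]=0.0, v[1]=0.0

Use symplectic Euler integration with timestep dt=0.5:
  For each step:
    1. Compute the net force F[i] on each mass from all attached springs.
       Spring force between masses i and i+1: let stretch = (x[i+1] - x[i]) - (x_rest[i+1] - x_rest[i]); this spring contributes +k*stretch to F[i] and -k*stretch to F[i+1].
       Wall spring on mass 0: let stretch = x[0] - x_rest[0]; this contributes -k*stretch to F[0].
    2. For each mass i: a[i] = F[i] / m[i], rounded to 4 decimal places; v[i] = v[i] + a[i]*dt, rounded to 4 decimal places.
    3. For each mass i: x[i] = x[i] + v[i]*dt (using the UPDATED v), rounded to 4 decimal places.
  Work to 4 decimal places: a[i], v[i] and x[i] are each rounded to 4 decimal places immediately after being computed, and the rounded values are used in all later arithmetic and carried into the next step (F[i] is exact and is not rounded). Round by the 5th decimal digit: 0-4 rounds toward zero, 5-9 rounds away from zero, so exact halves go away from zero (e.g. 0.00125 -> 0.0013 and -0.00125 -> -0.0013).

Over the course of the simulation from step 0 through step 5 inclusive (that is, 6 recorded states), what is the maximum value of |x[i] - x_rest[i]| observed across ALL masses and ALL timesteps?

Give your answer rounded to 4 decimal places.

Answer: 2.2500

Derivation:
Step 0: x=[5.0000 5.0000] v=[0.0000 0.0000]
Step 1: x=[2.5000 6.5000] v=[-5.0000 3.0000]
Step 2: x=[0.7500 7.5000] v=[-3.5000 2.0000]
Step 3: x=[2.0000 6.6250] v=[2.5000 -1.7500]
Step 4: x=[4.5625 4.9375] v=[5.1250 -3.3750]
Step 5: x=[5.0313 4.5625] v=[0.9375 -0.7500]
Max displacement = 2.2500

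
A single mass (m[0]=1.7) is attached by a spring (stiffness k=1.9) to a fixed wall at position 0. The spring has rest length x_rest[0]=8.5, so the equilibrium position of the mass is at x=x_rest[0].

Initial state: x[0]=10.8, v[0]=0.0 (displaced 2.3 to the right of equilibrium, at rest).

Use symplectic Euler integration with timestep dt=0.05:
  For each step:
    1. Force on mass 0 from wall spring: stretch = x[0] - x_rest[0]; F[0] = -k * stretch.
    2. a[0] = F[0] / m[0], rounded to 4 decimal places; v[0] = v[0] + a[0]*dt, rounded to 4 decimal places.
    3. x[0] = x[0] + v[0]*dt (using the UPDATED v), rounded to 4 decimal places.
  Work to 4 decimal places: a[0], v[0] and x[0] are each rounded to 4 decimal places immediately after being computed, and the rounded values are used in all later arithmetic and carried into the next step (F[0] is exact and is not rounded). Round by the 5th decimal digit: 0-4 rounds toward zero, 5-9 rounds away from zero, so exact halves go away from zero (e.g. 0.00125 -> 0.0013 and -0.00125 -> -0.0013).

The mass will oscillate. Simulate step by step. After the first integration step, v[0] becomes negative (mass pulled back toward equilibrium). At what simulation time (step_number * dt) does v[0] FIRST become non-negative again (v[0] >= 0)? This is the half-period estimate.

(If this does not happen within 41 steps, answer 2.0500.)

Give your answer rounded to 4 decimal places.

Answer: 2.0500

Derivation:
Step 0: x=[10.8000] v=[0.0000]
Step 1: x=[10.7936] v=[-0.1285]
Step 2: x=[10.7808] v=[-0.2567]
Step 3: x=[10.7616] v=[-0.3842]
Step 4: x=[10.7361] v=[-0.5106]
Step 5: x=[10.7043] v=[-0.6356]
Step 6: x=[10.6664] v=[-0.7588]
Step 7: x=[10.6224] v=[-0.8799]
Step 8: x=[10.5725] v=[-0.9985]
Step 9: x=[10.5168] v=[-1.1143]
Step 10: x=[10.4555] v=[-1.2270]
Step 11: x=[10.3887] v=[-1.3363]
Step 12: x=[10.3166] v=[-1.4418]
Step 13: x=[10.2394] v=[-1.5433]
Step 14: x=[10.1574] v=[-1.6405]
Step 15: x=[10.0707] v=[-1.7331]
Step 16: x=[9.9797] v=[-1.8209]
Step 17: x=[9.8845] v=[-1.9036]
Step 18: x=[9.7855] v=[-1.9810]
Step 19: x=[9.6829] v=[-2.0528]
Step 20: x=[9.5770] v=[-2.1189]
Step 21: x=[9.4680] v=[-2.1791]
Step 22: x=[9.3563] v=[-2.2332]
Step 23: x=[9.2422] v=[-2.2811]
Step 24: x=[9.1261] v=[-2.3226]
Step 25: x=[9.0082] v=[-2.3576]
Step 26: x=[8.8889] v=[-2.3860]
Step 27: x=[8.7685] v=[-2.4077]
Step 28: x=[8.6474] v=[-2.4227]
Step 29: x=[8.5259] v=[-2.4309]
Step 30: x=[8.4043] v=[-2.4323]
Step 31: x=[8.2830] v=[-2.4270]
Step 32: x=[8.1623] v=[-2.4149]
Step 33: x=[8.0425] v=[-2.3960]
Step 34: x=[7.9240] v=[-2.3704]
Step 35: x=[7.8071] v=[-2.3382]
Step 36: x=[7.6921] v=[-2.2995]
Step 37: x=[7.5794] v=[-2.2544]
Step 38: x=[7.4693] v=[-2.2030]
Step 39: x=[7.3620] v=[-2.1454]
Step 40: x=[7.2579] v=[-2.0818]
Step 41: x=[7.1573] v=[-2.0124]
v[0] did not become non-negative within 41 steps; using fallback time=2.0500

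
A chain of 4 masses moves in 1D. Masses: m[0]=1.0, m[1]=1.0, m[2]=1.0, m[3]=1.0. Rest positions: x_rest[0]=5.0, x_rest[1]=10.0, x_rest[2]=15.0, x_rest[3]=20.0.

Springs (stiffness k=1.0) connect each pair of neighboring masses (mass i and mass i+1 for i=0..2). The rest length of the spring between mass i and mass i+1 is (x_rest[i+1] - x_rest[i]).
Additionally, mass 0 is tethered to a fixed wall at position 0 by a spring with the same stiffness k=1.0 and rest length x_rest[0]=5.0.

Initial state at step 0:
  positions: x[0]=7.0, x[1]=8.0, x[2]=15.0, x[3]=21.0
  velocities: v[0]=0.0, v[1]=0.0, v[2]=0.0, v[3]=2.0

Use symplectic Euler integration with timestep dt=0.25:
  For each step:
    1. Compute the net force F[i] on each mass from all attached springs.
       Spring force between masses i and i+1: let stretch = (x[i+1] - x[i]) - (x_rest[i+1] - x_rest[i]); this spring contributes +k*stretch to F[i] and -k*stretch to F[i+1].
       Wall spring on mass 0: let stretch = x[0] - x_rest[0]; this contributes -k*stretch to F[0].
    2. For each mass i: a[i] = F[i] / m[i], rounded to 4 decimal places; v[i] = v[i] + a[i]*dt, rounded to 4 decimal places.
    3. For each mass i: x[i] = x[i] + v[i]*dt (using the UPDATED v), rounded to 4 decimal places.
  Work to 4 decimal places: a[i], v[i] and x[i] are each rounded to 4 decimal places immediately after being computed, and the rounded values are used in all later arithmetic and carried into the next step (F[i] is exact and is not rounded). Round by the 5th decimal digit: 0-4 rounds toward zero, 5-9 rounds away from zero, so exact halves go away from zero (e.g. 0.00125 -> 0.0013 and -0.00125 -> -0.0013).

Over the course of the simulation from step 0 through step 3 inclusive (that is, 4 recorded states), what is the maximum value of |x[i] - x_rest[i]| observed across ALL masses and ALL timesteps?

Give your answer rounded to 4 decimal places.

Answer: 2.0057

Derivation:
Step 0: x=[7.0000 8.0000 15.0000 21.0000] v=[0.0000 0.0000 0.0000 2.0000]
Step 1: x=[6.6250 8.3750 14.9375 21.4375] v=[-1.5000 1.5000 -0.2500 1.7500]
Step 2: x=[5.9453 9.0508 14.8711 21.7813] v=[-2.7188 2.7031 -0.2656 1.3750]
Step 3: x=[5.0881 9.8963 14.8728 22.0057] v=[-3.4288 3.3818 0.0069 0.8975]
Max displacement = 2.0057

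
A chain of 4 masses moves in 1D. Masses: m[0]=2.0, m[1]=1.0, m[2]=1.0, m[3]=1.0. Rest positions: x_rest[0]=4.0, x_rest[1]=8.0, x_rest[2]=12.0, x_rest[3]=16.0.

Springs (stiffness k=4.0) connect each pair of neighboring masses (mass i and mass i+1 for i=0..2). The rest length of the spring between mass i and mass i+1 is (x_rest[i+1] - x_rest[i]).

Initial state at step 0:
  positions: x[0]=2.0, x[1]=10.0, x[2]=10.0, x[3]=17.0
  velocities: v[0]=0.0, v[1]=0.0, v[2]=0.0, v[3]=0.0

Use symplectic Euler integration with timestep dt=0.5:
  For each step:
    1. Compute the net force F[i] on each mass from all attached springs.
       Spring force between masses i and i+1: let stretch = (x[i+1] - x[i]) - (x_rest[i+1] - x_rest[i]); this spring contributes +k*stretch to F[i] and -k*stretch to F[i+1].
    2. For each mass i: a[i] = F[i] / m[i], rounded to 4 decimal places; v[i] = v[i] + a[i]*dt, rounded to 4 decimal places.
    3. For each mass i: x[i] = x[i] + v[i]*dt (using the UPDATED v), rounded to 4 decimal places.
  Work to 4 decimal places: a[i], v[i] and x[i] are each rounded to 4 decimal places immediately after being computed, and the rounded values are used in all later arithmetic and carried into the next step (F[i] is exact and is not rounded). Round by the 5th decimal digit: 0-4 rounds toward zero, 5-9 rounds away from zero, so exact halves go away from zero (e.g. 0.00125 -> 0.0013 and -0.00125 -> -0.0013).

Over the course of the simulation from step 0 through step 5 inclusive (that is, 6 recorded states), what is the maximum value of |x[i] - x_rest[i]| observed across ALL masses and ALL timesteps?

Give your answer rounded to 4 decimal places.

Answer: 7.0000

Derivation:
Step 0: x=[2.0000 10.0000 10.0000 17.0000] v=[0.0000 0.0000 0.0000 0.0000]
Step 1: x=[4.0000 2.0000 17.0000 14.0000] v=[4.0000 -16.0000 14.0000 -6.0000]
Step 2: x=[3.0000 11.0000 6.0000 18.0000] v=[-2.0000 18.0000 -22.0000 8.0000]
Step 3: x=[4.0000 7.0000 12.0000 14.0000] v=[2.0000 -8.0000 12.0000 -8.0000]
Step 4: x=[4.5000 5.0000 15.0000 12.0000] v=[1.0000 -4.0000 6.0000 -4.0000]
Step 5: x=[3.2500 12.5000 5.0000 17.0000] v=[-2.5000 15.0000 -20.0000 10.0000]
Max displacement = 7.0000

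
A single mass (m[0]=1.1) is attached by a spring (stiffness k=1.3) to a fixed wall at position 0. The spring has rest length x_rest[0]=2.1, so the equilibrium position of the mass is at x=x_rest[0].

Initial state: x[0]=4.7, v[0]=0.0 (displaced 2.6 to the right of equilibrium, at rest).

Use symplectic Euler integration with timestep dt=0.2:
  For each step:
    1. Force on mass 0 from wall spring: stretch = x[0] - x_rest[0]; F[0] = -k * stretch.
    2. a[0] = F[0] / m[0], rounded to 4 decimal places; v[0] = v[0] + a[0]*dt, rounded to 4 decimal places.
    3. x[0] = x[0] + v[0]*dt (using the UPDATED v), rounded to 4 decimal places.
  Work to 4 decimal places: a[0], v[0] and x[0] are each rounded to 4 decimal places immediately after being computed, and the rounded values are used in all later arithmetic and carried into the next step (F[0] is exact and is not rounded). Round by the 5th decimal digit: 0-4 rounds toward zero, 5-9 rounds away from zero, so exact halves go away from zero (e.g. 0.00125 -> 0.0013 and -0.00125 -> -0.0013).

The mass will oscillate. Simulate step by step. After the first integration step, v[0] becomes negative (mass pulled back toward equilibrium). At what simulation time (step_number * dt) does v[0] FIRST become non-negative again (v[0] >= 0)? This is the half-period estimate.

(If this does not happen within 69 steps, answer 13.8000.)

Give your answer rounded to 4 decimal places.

Step 0: x=[4.7000] v=[0.0000]
Step 1: x=[4.5771] v=[-0.6145]
Step 2: x=[4.3371] v=[-1.2000]
Step 3: x=[3.9913] v=[-1.7288]
Step 4: x=[3.5561] v=[-2.1758]
Step 5: x=[3.0521] v=[-2.5200]
Step 6: x=[2.5031] v=[-2.7450]
Step 7: x=[1.9350] v=[-2.8403]
Step 8: x=[1.3747] v=[-2.8013]
Step 9: x=[0.8487] v=[-2.6299]
Step 10: x=[0.3819] v=[-2.3341]
Step 11: x=[-0.0037] v=[-1.9280]
Step 12: x=[-0.2899] v=[-1.4308]
Step 13: x=[-0.4631] v=[-0.8659]
Step 14: x=[-0.5151] v=[-0.2601]
Step 15: x=[-0.4435] v=[0.3580]
First v>=0 after going negative at step 15, time=3.0000

Answer: 3.0000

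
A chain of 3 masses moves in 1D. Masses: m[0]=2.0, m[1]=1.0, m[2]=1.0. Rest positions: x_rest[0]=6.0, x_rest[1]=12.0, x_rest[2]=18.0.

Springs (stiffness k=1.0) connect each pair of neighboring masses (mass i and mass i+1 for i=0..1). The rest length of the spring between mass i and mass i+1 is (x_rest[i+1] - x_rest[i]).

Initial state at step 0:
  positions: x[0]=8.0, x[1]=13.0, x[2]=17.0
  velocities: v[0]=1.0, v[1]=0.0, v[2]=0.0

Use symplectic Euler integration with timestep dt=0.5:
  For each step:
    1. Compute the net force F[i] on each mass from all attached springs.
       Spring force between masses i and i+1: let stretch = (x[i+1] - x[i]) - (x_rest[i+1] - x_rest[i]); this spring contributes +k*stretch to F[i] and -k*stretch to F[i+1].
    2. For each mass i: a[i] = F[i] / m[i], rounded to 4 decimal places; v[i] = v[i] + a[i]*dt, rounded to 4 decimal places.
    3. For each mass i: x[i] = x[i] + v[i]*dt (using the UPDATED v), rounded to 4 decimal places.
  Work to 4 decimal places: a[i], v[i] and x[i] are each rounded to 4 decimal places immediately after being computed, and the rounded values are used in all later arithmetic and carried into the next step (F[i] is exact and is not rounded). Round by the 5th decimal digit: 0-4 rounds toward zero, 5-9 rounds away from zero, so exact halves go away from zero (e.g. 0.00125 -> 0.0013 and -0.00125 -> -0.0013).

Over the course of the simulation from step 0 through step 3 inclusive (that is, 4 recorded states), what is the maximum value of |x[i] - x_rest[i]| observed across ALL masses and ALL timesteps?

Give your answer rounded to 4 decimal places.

Step 0: x=[8.0000 13.0000 17.0000] v=[1.0000 0.0000 0.0000]
Step 1: x=[8.3750 12.7500 17.5000] v=[0.7500 -0.5000 1.0000]
Step 2: x=[8.5469 12.5938 18.3125] v=[0.3438 -0.3125 1.6250]
Step 3: x=[8.4747 12.8555 19.1954] v=[-0.1445 0.5234 1.7657]
Max displacement = 2.5469

Answer: 2.5469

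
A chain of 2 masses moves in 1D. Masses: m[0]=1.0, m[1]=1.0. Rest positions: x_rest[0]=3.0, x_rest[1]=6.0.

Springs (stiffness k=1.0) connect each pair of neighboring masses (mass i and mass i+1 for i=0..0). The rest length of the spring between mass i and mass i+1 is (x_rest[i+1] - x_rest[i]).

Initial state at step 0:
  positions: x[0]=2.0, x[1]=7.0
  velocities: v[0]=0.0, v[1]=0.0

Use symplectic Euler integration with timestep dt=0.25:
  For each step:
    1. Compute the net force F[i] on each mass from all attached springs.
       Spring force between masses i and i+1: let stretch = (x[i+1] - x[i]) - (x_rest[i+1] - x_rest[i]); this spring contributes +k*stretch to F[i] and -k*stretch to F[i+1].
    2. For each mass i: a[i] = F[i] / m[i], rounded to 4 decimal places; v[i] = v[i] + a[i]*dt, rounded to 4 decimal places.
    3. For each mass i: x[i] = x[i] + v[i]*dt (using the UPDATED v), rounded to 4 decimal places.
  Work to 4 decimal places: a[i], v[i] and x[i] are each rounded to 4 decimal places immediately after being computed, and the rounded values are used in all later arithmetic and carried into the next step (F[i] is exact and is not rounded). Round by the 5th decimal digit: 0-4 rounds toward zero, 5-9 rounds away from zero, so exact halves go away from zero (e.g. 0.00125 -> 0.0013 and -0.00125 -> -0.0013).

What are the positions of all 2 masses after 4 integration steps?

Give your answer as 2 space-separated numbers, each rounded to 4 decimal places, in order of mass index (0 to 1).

Step 0: x=[2.0000 7.0000] v=[0.0000 0.0000]
Step 1: x=[2.1250 6.8750] v=[0.5000 -0.5000]
Step 2: x=[2.3594 6.6406] v=[0.9375 -0.9375]
Step 3: x=[2.6739 6.3262] v=[1.2578 -1.2578]
Step 4: x=[3.0291 5.9710] v=[1.4209 -1.4209]

Answer: 3.0291 5.9710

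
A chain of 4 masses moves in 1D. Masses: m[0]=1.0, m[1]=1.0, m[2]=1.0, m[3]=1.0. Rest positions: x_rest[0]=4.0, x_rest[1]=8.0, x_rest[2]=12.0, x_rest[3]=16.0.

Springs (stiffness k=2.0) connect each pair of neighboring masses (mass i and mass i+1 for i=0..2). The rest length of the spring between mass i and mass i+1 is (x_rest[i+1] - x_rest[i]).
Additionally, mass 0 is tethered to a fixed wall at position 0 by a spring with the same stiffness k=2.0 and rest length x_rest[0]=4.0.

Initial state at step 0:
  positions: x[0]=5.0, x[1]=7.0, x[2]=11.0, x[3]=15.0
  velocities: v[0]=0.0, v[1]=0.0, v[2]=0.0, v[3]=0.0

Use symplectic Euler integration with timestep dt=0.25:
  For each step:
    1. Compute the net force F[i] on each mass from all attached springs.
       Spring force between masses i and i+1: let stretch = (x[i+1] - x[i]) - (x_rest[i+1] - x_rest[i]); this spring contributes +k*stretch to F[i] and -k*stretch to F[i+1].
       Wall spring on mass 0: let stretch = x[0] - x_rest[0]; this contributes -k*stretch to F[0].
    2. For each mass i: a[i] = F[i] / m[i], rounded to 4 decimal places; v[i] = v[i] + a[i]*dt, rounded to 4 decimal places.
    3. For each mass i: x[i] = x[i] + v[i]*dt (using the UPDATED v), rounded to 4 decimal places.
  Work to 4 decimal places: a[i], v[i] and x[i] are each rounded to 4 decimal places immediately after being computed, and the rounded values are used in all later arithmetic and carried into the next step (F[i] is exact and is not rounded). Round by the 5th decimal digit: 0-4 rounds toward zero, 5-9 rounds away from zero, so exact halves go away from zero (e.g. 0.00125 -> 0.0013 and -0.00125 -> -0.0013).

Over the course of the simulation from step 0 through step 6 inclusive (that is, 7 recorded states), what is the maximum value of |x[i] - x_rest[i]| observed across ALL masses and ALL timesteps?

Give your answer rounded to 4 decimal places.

Answer: 1.3607

Derivation:
Step 0: x=[5.0000 7.0000 11.0000 15.0000] v=[0.0000 0.0000 0.0000 0.0000]
Step 1: x=[4.6250 7.2500 11.0000 15.0000] v=[-1.5000 1.0000 0.0000 0.0000]
Step 2: x=[4.0000 7.6406 11.0313 15.0000] v=[-2.5000 1.5625 0.1250 0.0000]
Step 3: x=[3.3301 8.0000 11.1348 15.0039] v=[-2.6797 1.4376 0.4140 0.0157]
Step 4: x=[2.8277 8.1675 11.3301 15.0242] v=[-2.0098 0.6701 0.7812 0.0812]
Step 5: x=[2.6393 8.0629 11.5919 15.0828] v=[-0.7538 -0.4185 1.0470 0.2342]
Step 6: x=[2.7989 7.7215 11.8489 15.2050] v=[0.6384 -1.3658 1.0280 0.4888]
Max displacement = 1.3607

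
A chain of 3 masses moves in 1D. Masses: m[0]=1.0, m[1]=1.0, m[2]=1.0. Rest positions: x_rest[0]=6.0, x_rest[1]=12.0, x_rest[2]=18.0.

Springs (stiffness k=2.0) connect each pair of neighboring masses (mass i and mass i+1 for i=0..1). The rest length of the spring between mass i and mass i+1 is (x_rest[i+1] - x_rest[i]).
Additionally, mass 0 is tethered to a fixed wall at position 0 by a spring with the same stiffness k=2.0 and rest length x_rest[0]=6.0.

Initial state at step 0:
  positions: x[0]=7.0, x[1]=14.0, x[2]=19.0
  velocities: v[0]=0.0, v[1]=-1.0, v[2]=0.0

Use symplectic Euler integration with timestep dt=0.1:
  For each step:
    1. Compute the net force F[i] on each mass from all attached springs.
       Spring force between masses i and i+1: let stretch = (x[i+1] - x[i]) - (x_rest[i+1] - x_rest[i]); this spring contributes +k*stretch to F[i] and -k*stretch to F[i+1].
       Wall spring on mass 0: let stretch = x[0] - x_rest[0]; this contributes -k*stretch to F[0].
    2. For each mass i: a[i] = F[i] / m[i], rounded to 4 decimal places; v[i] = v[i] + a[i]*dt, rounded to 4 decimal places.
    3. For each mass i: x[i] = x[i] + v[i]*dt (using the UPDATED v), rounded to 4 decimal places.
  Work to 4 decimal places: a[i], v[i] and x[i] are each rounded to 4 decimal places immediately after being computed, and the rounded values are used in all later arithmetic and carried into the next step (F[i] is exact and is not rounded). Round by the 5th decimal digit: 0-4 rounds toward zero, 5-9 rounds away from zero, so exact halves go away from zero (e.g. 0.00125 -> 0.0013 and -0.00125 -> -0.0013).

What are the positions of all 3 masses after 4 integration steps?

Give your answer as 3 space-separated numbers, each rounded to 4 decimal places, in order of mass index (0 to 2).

Step 0: x=[7.0000 14.0000 19.0000] v=[0.0000 -1.0000 0.0000]
Step 1: x=[7.0000 13.8600 19.0200] v=[0.0000 -1.4000 0.2000]
Step 2: x=[6.9972 13.6860 19.0568] v=[-0.0280 -1.7400 0.3680]
Step 3: x=[6.9882 13.4856 19.1062] v=[-0.0897 -2.0036 0.4938]
Step 4: x=[6.9694 13.2677 19.1632] v=[-0.1879 -2.1790 0.5697]

Answer: 6.9694 13.2677 19.1632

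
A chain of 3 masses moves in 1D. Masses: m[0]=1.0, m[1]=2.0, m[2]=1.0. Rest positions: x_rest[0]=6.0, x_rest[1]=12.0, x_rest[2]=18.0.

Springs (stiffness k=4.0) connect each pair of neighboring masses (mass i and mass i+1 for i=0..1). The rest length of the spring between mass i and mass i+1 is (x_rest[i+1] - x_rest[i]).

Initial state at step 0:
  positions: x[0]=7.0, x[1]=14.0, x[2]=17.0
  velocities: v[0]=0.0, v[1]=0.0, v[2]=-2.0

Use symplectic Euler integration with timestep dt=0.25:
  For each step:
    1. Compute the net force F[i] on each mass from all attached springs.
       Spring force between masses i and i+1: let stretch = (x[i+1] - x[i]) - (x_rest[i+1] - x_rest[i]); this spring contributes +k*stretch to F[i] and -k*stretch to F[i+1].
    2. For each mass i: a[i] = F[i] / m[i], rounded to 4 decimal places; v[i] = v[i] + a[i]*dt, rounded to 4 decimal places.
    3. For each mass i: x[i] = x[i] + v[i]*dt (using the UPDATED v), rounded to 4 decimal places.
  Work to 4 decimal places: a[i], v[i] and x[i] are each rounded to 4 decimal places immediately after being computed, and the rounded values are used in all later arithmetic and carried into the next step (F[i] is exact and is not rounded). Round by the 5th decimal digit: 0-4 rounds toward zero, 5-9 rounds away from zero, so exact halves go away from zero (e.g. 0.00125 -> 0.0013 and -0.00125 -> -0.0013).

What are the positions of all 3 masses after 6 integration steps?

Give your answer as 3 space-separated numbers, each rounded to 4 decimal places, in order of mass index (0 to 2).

Answer: 5.4757 12.0587 19.4073

Derivation:
Step 0: x=[7.0000 14.0000 17.0000] v=[0.0000 0.0000 -2.0000]
Step 1: x=[7.2500 13.5000 17.2500] v=[1.0000 -2.0000 1.0000]
Step 2: x=[7.5625 12.6875 18.0625] v=[1.2500 -3.2500 3.2500]
Step 3: x=[7.6563 11.9063 19.0313] v=[0.3750 -3.1250 3.8750]
Step 4: x=[7.3126 11.4844 19.7188] v=[-1.3750 -1.6875 2.7500]
Step 5: x=[6.5118 11.5704 19.8477] v=[-3.2032 0.3438 0.5156]
Step 6: x=[5.4757 12.0587 19.4073] v=[-4.1446 1.9532 -1.7617]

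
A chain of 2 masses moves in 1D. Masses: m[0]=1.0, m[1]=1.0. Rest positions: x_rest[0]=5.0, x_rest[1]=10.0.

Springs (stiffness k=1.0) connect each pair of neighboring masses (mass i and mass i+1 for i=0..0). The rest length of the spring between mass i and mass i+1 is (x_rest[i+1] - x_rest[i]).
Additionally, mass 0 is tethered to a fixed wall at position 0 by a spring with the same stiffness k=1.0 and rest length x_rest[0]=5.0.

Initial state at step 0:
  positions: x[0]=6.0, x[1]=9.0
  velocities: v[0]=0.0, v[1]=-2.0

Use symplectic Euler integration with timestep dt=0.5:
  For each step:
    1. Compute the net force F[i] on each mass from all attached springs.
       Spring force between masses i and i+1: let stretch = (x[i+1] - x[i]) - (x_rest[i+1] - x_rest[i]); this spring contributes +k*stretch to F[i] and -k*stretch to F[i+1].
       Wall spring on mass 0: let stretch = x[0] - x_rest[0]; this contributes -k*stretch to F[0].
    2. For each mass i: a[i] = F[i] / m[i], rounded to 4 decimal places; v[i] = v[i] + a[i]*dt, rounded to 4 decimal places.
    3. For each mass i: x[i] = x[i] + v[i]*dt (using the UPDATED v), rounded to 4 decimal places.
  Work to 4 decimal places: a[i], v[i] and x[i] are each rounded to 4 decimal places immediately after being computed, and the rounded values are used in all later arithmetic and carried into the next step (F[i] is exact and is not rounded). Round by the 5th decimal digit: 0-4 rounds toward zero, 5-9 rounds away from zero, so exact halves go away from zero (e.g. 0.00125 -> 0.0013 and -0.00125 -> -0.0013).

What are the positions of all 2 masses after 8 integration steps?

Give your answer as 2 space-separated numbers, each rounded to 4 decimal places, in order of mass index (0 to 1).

Answer: 5.3733 8.1007

Derivation:
Step 0: x=[6.0000 9.0000] v=[0.0000 -2.0000]
Step 1: x=[5.2500 8.5000] v=[-1.5000 -1.0000]
Step 2: x=[4.0000 8.4375] v=[-2.5000 -0.1250]
Step 3: x=[2.8594 8.5157] v=[-2.2813 0.1563]
Step 4: x=[2.4180 8.4298] v=[-0.8829 -0.1719]
Step 5: x=[2.8750 8.0909] v=[0.9140 -0.6778]
Step 6: x=[3.9173 7.6980] v=[2.0845 -0.7858]
Step 7: x=[4.9254 7.6099] v=[2.0162 -0.1762]
Step 8: x=[5.3733 8.1007] v=[0.8958 0.9816]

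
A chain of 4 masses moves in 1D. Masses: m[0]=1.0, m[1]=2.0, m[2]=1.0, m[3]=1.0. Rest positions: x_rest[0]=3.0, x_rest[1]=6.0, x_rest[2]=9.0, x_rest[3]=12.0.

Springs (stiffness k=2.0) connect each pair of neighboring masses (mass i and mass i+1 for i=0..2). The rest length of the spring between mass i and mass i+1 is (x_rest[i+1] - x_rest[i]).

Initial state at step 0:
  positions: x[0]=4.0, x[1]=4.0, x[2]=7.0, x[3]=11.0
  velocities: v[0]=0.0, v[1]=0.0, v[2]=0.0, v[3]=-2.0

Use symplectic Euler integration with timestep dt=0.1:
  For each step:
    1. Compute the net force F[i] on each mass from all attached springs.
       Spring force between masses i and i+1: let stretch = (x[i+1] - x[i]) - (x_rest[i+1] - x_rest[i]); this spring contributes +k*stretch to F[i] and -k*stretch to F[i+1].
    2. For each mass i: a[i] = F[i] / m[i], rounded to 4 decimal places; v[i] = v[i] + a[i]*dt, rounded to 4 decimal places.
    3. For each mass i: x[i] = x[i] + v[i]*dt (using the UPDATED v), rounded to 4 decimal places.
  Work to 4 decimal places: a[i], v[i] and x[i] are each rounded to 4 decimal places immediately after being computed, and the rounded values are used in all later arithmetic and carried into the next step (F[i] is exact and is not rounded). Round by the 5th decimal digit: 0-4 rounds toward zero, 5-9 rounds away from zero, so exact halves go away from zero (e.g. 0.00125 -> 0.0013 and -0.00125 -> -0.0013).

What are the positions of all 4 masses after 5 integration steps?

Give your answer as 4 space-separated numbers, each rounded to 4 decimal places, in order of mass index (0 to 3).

Answer: 3.1614 4.4151 7.2045 9.8039

Derivation:
Step 0: x=[4.0000 4.0000 7.0000 11.0000] v=[0.0000 0.0000 0.0000 -2.0000]
Step 1: x=[3.9400 4.0300 7.0200 10.7800] v=[-0.6000 0.3000 0.2000 -2.2000]
Step 2: x=[3.8218 4.0890 7.0554 10.5448] v=[-1.1820 0.5900 0.3540 -2.3520]
Step 3: x=[3.6489 4.1750 7.1013 10.2998] v=[-1.7286 0.8599 0.4586 -2.4499]
Step 4: x=[3.4266 4.2850 7.1526 10.0508] v=[-2.2234 1.0999 0.5130 -2.4896]
Step 5: x=[3.1614 4.4151 7.2045 9.8039] v=[-2.6517 1.3008 0.5191 -2.4692]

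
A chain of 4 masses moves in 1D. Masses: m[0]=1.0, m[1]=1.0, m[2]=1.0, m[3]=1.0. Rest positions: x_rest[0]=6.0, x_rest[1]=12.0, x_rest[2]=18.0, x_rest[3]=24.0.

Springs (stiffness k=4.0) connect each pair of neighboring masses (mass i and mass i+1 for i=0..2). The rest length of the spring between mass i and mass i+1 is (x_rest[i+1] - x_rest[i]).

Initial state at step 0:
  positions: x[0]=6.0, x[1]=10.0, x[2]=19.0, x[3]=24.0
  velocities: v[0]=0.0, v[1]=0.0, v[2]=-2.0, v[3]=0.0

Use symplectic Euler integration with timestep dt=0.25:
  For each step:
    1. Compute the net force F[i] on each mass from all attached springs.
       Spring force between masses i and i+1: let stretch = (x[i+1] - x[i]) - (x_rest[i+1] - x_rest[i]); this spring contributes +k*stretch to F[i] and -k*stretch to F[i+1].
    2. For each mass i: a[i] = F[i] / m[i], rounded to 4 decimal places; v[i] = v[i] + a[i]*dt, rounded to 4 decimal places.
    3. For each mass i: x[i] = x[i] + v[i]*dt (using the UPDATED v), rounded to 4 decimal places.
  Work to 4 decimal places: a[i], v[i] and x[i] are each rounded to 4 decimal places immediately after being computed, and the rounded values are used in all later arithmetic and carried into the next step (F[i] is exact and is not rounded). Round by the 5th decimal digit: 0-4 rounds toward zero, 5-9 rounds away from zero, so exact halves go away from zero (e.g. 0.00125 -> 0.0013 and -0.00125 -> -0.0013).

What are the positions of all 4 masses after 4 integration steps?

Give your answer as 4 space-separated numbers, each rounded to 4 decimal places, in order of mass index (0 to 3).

Answer: 5.1953 11.9844 16.9531 22.8672

Derivation:
Step 0: x=[6.0000 10.0000 19.0000 24.0000] v=[0.0000 0.0000 -2.0000 0.0000]
Step 1: x=[5.5000 11.2500 17.5000 24.2500] v=[-2.0000 5.0000 -6.0000 1.0000]
Step 2: x=[4.9375 12.6250 16.1250 24.3125] v=[-2.2500 5.5000 -5.5000 0.2500]
Step 3: x=[4.7969 12.9531 15.9219 23.8281] v=[-0.5625 1.3125 -0.8125 -1.9375]
Step 4: x=[5.1953 11.9844 16.9531 22.8672] v=[1.5937 -3.8749 4.1249 -3.8437]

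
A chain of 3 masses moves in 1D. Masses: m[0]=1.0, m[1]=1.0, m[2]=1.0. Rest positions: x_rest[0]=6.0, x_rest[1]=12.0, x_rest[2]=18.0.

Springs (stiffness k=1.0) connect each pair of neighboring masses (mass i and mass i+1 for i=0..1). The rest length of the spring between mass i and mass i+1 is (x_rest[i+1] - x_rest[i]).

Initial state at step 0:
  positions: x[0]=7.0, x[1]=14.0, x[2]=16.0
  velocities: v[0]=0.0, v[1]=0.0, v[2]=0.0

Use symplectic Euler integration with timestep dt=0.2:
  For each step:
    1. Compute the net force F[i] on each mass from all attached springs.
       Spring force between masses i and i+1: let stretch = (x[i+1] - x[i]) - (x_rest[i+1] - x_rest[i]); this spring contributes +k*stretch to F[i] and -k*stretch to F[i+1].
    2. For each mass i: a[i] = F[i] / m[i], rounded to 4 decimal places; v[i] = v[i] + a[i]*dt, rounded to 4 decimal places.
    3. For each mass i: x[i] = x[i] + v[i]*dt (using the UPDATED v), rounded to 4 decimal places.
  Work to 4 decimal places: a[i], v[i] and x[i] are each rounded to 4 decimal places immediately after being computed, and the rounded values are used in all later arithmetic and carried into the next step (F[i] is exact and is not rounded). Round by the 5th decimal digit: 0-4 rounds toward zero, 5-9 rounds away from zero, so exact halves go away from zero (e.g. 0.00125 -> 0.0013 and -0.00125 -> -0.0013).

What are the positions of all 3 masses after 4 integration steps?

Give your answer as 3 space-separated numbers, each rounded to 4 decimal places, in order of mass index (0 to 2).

Answer: 7.2652 12.3402 17.3945

Derivation:
Step 0: x=[7.0000 14.0000 16.0000] v=[0.0000 0.0000 0.0000]
Step 1: x=[7.0400 13.8000 16.1600] v=[0.2000 -1.0000 0.8000]
Step 2: x=[7.1104 13.4240 16.4656] v=[0.3520 -1.8800 1.5280]
Step 3: x=[7.1933 12.9171 16.8895] v=[0.4147 -2.5344 2.1197]
Step 4: x=[7.2652 12.3402 17.3945] v=[0.3595 -2.8847 2.5252]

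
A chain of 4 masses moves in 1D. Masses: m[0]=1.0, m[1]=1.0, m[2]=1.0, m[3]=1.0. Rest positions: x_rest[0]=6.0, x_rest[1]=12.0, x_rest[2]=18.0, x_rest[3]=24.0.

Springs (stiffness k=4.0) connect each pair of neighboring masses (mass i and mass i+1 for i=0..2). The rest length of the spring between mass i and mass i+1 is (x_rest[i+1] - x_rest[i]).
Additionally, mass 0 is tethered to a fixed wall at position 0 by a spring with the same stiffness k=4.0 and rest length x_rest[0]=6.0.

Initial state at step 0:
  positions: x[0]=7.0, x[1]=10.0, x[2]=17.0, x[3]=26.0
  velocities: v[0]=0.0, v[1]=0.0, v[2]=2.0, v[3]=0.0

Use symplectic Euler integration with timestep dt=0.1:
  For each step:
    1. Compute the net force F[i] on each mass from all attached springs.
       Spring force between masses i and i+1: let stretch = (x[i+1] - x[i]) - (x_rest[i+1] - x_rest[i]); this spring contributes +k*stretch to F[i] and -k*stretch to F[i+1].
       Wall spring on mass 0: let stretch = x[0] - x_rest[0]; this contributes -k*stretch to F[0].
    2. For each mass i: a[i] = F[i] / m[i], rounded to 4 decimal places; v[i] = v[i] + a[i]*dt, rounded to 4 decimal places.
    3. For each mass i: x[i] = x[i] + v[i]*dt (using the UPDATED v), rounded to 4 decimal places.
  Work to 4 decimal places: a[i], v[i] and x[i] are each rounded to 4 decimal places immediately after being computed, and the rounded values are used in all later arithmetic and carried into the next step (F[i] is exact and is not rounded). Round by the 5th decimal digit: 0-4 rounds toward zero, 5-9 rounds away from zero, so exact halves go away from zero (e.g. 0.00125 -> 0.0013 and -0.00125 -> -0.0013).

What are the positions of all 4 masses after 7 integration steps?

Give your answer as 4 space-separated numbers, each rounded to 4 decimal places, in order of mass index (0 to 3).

Step 0: x=[7.0000 10.0000 17.0000 26.0000] v=[0.0000 0.0000 2.0000 0.0000]
Step 1: x=[6.8400 10.1600 17.2800 25.8800] v=[-1.6000 1.6000 2.8000 -1.2000]
Step 2: x=[6.5392 10.4720 17.6192 25.6560] v=[-3.0080 3.1200 3.3920 -2.2400]
Step 3: x=[6.1341 10.9126 17.9940 25.3505] v=[-4.0506 4.4058 3.7478 -3.0547]
Step 4: x=[5.6748 11.4453 18.3798 24.9908] v=[-4.5928 5.3270 3.8578 -3.5973]
Step 5: x=[5.2194 12.0246 18.7526 24.6066] v=[-4.5545 5.7926 3.7284 -3.8417]
Step 6: x=[4.8274 12.6008 19.0905 24.2283] v=[-3.9202 5.7617 3.3788 -3.7833]
Step 7: x=[4.5532 13.1256 19.3743 23.8845] v=[-2.7418 5.2482 2.8380 -3.4384]

Answer: 4.5532 13.1256 19.3743 23.8845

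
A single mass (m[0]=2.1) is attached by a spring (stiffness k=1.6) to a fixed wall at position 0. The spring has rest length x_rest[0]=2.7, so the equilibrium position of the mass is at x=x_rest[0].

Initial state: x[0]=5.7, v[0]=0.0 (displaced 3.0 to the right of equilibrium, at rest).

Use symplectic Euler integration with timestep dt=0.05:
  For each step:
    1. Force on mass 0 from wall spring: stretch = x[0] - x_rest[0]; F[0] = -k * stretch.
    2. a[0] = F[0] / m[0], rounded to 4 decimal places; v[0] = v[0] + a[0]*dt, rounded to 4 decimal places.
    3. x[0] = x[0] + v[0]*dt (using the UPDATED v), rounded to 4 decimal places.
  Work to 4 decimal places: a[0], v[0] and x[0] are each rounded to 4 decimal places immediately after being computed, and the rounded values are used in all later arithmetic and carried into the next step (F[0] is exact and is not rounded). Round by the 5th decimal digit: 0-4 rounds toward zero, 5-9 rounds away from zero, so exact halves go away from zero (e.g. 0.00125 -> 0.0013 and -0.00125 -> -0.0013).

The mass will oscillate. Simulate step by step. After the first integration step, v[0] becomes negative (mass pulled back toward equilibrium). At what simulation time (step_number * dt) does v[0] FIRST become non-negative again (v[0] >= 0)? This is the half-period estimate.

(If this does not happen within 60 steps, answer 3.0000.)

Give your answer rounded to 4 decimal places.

Step 0: x=[5.7000] v=[0.0000]
Step 1: x=[5.6943] v=[-0.1143]
Step 2: x=[5.6829] v=[-0.2284]
Step 3: x=[5.6658] v=[-0.3420]
Step 4: x=[5.6431] v=[-0.4550]
Step 5: x=[5.6147] v=[-0.5671]
Step 6: x=[5.5808] v=[-0.6781]
Step 7: x=[5.5414] v=[-0.7878]
Step 8: x=[5.4966] v=[-0.8960]
Step 9: x=[5.4465] v=[-1.0025]
Step 10: x=[5.3911] v=[-1.1071]
Step 11: x=[5.3306] v=[-1.2096]
Step 12: x=[5.2651] v=[-1.3098]
Step 13: x=[5.1947] v=[-1.4075]
Step 14: x=[5.1196] v=[-1.5025]
Step 15: x=[5.0399] v=[-1.5947]
Step 16: x=[4.9557] v=[-1.6838]
Step 17: x=[4.8672] v=[-1.7697]
Step 18: x=[4.7746] v=[-1.8523]
Step 19: x=[4.6780] v=[-1.9313]
Step 20: x=[4.5777] v=[-2.0067]
Step 21: x=[4.4738] v=[-2.0782]
Step 22: x=[4.3665] v=[-2.1458]
Step 23: x=[4.2560] v=[-2.2093]
Step 24: x=[4.1426] v=[-2.2686]
Step 25: x=[4.0264] v=[-2.3236]
Step 26: x=[3.9077] v=[-2.3741]
Step 27: x=[3.7867] v=[-2.4201]
Step 28: x=[3.6636] v=[-2.4615]
Step 29: x=[3.5387] v=[-2.4982]
Step 30: x=[3.4122] v=[-2.5302]
Step 31: x=[3.2843] v=[-2.5573]
Step 32: x=[3.1553] v=[-2.5796]
Step 33: x=[3.0255] v=[-2.5969]
Step 34: x=[2.8950] v=[-2.6093]
Step 35: x=[2.7642] v=[-2.6167]
Step 36: x=[2.6332] v=[-2.6191]
Step 37: x=[2.5024] v=[-2.6166]
Step 38: x=[2.3719] v=[-2.6091]
Step 39: x=[2.2421] v=[-2.5966]
Step 40: x=[2.1131] v=[-2.5792]
Step 41: x=[1.9853] v=[-2.5568]
Step 42: x=[1.8588] v=[-2.5296]
Step 43: x=[1.7339] v=[-2.4976]
Step 44: x=[1.6109] v=[-2.4608]
Step 45: x=[1.4899] v=[-2.4193]
Step 46: x=[1.3712] v=[-2.3732]
Step 47: x=[1.2551] v=[-2.3226]
Step 48: x=[1.1417] v=[-2.2676]
Step 49: x=[1.0313] v=[-2.2082]
Step 50: x=[0.9241] v=[-2.1446]
Step 51: x=[0.8203] v=[-2.0769]
Step 52: x=[0.7200] v=[-2.0053]
Step 53: x=[0.6235] v=[-1.9299]
Step 54: x=[0.5310] v=[-1.8508]
Step 55: x=[0.4426] v=[-1.7682]
Step 56: x=[0.3585] v=[-1.6822]
Step 57: x=[0.2789] v=[-1.5930]
Step 58: x=[0.2039] v=[-1.5008]
Step 59: x=[0.1336] v=[-1.4057]
Step 60: x=[0.0682] v=[-1.3079]
v[0] did not become non-negative within 60 steps; using fallback time=3.0000

Answer: 3.0000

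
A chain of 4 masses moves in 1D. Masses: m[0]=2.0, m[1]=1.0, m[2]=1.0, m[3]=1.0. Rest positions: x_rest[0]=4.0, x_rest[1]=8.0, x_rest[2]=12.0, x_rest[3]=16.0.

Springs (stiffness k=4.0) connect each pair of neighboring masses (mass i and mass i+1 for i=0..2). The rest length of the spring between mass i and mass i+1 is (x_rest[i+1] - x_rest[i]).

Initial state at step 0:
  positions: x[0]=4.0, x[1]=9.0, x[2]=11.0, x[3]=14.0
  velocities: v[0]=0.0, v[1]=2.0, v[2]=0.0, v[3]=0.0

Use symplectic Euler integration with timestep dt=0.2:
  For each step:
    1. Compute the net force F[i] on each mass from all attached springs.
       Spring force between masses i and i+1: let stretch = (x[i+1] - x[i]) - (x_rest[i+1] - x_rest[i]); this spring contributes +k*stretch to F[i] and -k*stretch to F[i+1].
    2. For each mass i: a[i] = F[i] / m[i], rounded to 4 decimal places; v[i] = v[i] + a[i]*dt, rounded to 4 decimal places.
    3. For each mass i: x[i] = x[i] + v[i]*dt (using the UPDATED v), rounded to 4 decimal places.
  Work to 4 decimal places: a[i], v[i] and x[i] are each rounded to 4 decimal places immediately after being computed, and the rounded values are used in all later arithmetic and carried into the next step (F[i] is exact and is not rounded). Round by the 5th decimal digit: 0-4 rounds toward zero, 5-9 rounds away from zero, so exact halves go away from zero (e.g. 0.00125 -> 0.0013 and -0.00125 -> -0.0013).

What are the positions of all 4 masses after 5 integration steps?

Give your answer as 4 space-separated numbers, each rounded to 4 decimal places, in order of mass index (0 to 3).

Step 0: x=[4.0000 9.0000 11.0000 14.0000] v=[0.0000 2.0000 0.0000 0.0000]
Step 1: x=[4.0800 8.9200 11.1600 14.1600] v=[0.4000 -0.4000 0.8000 0.8000]
Step 2: x=[4.2272 8.4240 11.4416 14.4800] v=[0.7360 -2.4800 1.4080 1.6000]
Step 3: x=[4.3901 7.7393 11.7265 14.9539] v=[0.8147 -3.4234 1.4246 2.3693]
Step 4: x=[4.5010 7.1567 11.8899 15.5514] v=[0.5544 -2.9130 0.8168 2.9874]
Step 5: x=[4.5043 6.9065 11.8818 16.2030] v=[0.0167 -1.2510 -0.0406 3.2582]

Answer: 4.5043 6.9065 11.8818 16.2030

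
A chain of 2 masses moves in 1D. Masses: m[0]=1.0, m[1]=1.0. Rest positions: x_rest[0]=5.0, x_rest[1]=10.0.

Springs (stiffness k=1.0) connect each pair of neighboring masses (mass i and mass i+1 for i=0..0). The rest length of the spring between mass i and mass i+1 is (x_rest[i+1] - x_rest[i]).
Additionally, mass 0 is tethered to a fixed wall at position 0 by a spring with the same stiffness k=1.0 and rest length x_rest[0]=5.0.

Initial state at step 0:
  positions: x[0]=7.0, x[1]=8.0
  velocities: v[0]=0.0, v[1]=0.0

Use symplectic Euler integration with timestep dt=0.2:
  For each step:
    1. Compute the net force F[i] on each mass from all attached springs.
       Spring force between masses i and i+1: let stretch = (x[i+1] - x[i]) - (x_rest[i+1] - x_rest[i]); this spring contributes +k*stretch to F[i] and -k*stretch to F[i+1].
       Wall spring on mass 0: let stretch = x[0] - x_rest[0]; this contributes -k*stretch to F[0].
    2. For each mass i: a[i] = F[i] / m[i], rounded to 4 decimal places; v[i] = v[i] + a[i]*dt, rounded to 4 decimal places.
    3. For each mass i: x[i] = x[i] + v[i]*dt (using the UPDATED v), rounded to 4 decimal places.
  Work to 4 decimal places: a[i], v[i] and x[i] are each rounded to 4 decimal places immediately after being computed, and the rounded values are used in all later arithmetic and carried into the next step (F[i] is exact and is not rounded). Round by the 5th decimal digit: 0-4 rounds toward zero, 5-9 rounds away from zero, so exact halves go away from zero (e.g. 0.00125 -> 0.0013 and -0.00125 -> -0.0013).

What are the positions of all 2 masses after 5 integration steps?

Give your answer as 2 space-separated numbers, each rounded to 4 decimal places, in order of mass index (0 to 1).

Answer: 4.2233 9.8851

Derivation:
Step 0: x=[7.0000 8.0000] v=[0.0000 0.0000]
Step 1: x=[6.7600 8.1600] v=[-1.2000 0.8000]
Step 2: x=[6.3056 8.4640] v=[-2.2720 1.5200]
Step 3: x=[5.6853 8.8817] v=[-3.1014 2.0883]
Step 4: x=[4.9655 9.3715] v=[-3.5992 2.4490]
Step 5: x=[4.2233 9.8851] v=[-3.7111 2.5678]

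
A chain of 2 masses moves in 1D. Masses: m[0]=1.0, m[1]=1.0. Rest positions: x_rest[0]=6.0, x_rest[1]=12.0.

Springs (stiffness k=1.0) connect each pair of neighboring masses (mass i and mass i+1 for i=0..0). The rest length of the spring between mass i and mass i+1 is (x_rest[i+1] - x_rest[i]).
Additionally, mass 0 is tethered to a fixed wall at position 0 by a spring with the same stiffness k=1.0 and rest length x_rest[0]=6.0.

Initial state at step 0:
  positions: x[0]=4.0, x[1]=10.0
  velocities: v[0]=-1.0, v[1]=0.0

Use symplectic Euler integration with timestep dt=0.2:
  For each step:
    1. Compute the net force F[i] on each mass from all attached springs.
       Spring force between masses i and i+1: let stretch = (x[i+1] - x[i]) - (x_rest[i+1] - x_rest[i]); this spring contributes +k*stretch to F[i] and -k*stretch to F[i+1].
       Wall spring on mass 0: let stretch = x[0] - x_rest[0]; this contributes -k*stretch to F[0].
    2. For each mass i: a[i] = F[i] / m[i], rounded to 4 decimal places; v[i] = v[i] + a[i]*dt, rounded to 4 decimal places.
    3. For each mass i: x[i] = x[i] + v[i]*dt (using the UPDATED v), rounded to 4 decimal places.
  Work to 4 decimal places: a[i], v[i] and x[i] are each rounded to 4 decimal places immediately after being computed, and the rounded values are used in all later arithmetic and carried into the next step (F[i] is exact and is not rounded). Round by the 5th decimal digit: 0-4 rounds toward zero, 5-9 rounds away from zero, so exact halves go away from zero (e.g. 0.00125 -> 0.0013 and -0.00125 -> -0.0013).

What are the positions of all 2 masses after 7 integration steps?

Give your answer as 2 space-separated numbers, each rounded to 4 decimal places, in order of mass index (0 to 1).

Answer: 4.8709 9.9904

Derivation:
Step 0: x=[4.0000 10.0000] v=[-1.0000 0.0000]
Step 1: x=[3.8800 10.0000] v=[-0.6000 0.0000]
Step 2: x=[3.8496 9.9952] v=[-0.1520 -0.0240]
Step 3: x=[3.9110 9.9846] v=[0.3072 -0.0531]
Step 4: x=[4.0589 9.9710] v=[0.7397 -0.0678]
Step 5: x=[4.2810 9.9610] v=[1.1103 -0.0502]
Step 6: x=[4.5590 9.9638] v=[1.3901 0.0138]
Step 7: x=[4.8709 9.9904] v=[1.5593 0.1328]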